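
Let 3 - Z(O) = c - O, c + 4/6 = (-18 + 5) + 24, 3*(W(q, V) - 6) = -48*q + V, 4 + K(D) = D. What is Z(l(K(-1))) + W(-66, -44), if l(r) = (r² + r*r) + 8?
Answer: 1098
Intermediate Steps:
K(D) = -4 + D
l(r) = 8 + 2*r² (l(r) = (r² + r²) + 8 = 2*r² + 8 = 8 + 2*r²)
W(q, V) = 6 - 16*q + V/3 (W(q, V) = 6 + (-48*q + V)/3 = 6 + (V - 48*q)/3 = 6 + (-16*q + V/3) = 6 - 16*q + V/3)
c = 31/3 (c = -⅔ + ((-18 + 5) + 24) = -⅔ + (-13 + 24) = -⅔ + 11 = 31/3 ≈ 10.333)
Z(O) = -22/3 + O (Z(O) = 3 - (31/3 - O) = 3 + (-31/3 + O) = -22/3 + O)
Z(l(K(-1))) + W(-66, -44) = (-22/3 + (8 + 2*(-4 - 1)²)) + (6 - 16*(-66) + (⅓)*(-44)) = (-22/3 + (8 + 2*(-5)²)) + (6 + 1056 - 44/3) = (-22/3 + (8 + 2*25)) + 3142/3 = (-22/3 + (8 + 50)) + 3142/3 = (-22/3 + 58) + 3142/3 = 152/3 + 3142/3 = 1098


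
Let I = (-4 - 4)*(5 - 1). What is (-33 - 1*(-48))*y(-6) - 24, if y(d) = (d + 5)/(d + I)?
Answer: -897/38 ≈ -23.605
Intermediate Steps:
I = -32 (I = -8*4 = -32)
y(d) = (5 + d)/(-32 + d) (y(d) = (d + 5)/(d - 32) = (5 + d)/(-32 + d))
(-33 - 1*(-48))*y(-6) - 24 = (-33 - 1*(-48))*((5 - 6)/(-32 - 6)) - 24 = (-33 + 48)*(-1/(-38)) - 24 = 15*(-1/38*(-1)) - 24 = 15*(1/38) - 24 = 15/38 - 24 = -897/38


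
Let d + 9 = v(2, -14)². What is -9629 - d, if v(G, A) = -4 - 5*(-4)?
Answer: -9876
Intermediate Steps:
v(G, A) = 16 (v(G, A) = -4 + 20 = 16)
d = 247 (d = -9 + 16² = -9 + 256 = 247)
-9629 - d = -9629 - 1*247 = -9629 - 247 = -9876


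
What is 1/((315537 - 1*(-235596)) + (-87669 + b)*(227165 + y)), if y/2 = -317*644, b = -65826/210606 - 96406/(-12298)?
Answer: 456313/7245685282839708 ≈ 6.2977e-11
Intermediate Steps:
b = 3434488/456313 (b = -65826*1/210606 - 96406*(-1/12298) = -10971/35101 + 1121/143 = 3434488/456313 ≈ 7.5266)
y = -408296 (y = 2*(-317*644) = 2*(-204148) = -408296)
1/((315537 - 1*(-235596)) + (-87669 + b)*(227165 + y)) = 1/((315537 - 1*(-235596)) + (-87669 + 3434488/456313)*(227165 - 408296)) = 1/((315537 + 235596) - 40001069909/456313*(-181131)) = 1/(551133 + 7245433793687079/456313) = 1/(7245685282839708/456313) = 456313/7245685282839708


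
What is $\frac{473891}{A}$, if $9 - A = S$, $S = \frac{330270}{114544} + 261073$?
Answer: $- \frac{27140685352}{14951822543} \approx -1.8152$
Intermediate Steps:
$S = \frac{14952337991}{57272}$ ($S = 330270 \cdot \frac{1}{114544} + 261073 = \frac{165135}{57272} + 261073 = \frac{14952337991}{57272} \approx 2.6108 \cdot 10^{5}$)
$A = - \frac{14951822543}{57272}$ ($A = 9 - \frac{14952337991}{57272} = - \frac{14951822543}{57272} \approx -2.6107 \cdot 10^{5}$)
$\frac{473891}{A} = \frac{473891}{- \frac{14951822543}{57272}} = 473891 \left(- \frac{57272}{14951822543}\right) = - \frac{27140685352}{14951822543}$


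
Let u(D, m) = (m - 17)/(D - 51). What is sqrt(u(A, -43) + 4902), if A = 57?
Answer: 2*sqrt(1223) ≈ 69.943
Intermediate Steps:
u(D, m) = (-17 + m)/(-51 + D)
sqrt(u(A, -43) + 4902) = sqrt((-17 - 43)/(-51 + 57) + 4902) = sqrt(-60/6 + 4902) = sqrt((1/6)*(-60) + 4902) = sqrt(-10 + 4902) = sqrt(4892) = 2*sqrt(1223)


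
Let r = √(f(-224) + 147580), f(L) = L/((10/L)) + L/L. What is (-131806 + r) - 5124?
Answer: -136930 + 3*√423885/5 ≈ -1.3654e+5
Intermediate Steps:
f(L) = 1 + L²/10 (f(L) = L*(L/10) + 1 = L²/10 + 1 = 1 + L²/10)
r = 3*√423885/5 (r = √((1 + (⅒)*(-224)²) + 147580) = √((1 + (⅒)*50176) + 147580) = √((1 + 25088/5) + 147580) = √(25093/5 + 147580) = √(762993/5) = 3*√423885/5 ≈ 390.64)
(-131806 + r) - 5124 = (-131806 + 3*√423885/5) - 5124 = -136930 + 3*√423885/5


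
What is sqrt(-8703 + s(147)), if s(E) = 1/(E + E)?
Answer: I*sqrt(15352086)/42 ≈ 93.29*I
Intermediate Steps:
s(E) = 1/(2*E)
sqrt(-8703 + s(147)) = sqrt(-8703 + (1/2)/147) = sqrt(-8703 + (1/2)*(1/147)) = sqrt(-8703 + 1/294) = sqrt(-2558681/294) = I*sqrt(15352086)/42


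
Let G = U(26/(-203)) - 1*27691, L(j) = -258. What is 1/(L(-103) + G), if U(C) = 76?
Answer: -1/27873 ≈ -3.5877e-5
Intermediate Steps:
G = -27615 (G = 76 - 1*27691 = 76 - 27691 = -27615)
1/(L(-103) + G) = 1/(-258 - 27615) = 1/(-27873) = -1/27873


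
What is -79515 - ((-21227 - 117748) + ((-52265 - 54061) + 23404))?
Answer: 142382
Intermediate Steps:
-79515 - ((-21227 - 117748) + ((-52265 - 54061) + 23404)) = -79515 - (-138975 + (-106326 + 23404)) = -79515 - (-138975 - 82922) = -79515 - 1*(-221897) = -79515 + 221897 = 142382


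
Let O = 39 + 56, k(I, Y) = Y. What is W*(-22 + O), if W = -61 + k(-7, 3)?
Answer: -4234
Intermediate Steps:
O = 95
W = -58 (W = -61 + 3 = -58)
W*(-22 + O) = -58*(-22 + 95) = -58*73 = -4234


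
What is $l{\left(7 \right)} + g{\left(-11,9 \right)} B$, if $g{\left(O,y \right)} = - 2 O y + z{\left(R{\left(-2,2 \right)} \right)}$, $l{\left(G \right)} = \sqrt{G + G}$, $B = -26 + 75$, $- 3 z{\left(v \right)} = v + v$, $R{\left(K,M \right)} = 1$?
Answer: $\frac{29008}{3} + \sqrt{14} \approx 9673.1$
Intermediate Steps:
$z{\left(v \right)} = - \frac{2 v}{3}$ ($z{\left(v \right)} = - \frac{v + v}{3} = - \frac{2 v}{3}$)
$B = 49$
$l{\left(G \right)} = \sqrt{2} \sqrt{G}$ ($l{\left(G \right)} = \sqrt{2 G} = \sqrt{2} \sqrt{G}$)
$g{\left(O,y \right)} = - \frac{2}{3} - 2 O y$ ($g{\left(O,y \right)} = - 2 O y - \frac{2}{3} = - \frac{2}{3} - 2 O y$)
$l{\left(7 \right)} + g{\left(-11,9 \right)} B = \sqrt{2} \sqrt{7} + \left(- \frac{2}{3} - \left(-22\right) 9\right) 49 = \sqrt{14} + \left(- \frac{2}{3} + 198\right) 49 = \sqrt{14} + \frac{592}{3} \cdot 49 = \sqrt{14} + \frac{29008}{3} = \frac{29008}{3} + \sqrt{14}$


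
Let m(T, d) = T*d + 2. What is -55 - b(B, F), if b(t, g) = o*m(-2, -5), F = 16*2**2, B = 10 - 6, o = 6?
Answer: -127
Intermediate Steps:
B = 4
F = 64 (F = 16*4 = 64)
m(T, d) = 2 + T*d
b(t, g) = 72 (b(t, g) = 6*(2 - 2*(-5)) = 6*(2 + 10) = 6*12 = 72)
-55 - b(B, F) = -55 - 1*72 = -55 - 72 = -127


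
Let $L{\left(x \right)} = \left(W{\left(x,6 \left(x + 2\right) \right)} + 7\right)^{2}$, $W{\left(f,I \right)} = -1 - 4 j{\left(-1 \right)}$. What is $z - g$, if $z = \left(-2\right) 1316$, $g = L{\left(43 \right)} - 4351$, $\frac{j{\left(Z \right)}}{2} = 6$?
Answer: $-45$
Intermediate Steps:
$j{\left(Z \right)} = 12$ ($j{\left(Z \right)} = 2 \cdot 6 = 12$)
$W{\left(f,I \right)} = -49$ ($W{\left(f,I \right)} = -1 - 48 = -49$)
$L{\left(x \right)} = 1764$ ($L{\left(x \right)} = \left(-49 + 7\right)^{2} = \left(-42\right)^{2} = 1764$)
$g = -2587$ ($g = 1764 - 4351 = -2587$)
$z = -2632$
$z - g = -2632 - -2587 = -2632 + 2587 = -45$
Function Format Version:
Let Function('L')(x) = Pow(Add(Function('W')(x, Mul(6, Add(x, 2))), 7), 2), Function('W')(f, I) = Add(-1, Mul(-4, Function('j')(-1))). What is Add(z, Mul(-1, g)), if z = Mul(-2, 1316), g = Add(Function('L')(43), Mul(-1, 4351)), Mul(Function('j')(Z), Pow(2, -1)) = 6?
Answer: -45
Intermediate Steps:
Function('j')(Z) = 12 (Function('j')(Z) = Mul(2, 6) = 12)
Function('W')(f, I) = -49 (Function('W')(f, I) = Add(-1, Mul(-4, 12)) = Add(-1, -48) = -49)
Function('L')(x) = 1764 (Function('L')(x) = Pow(Add(-49, 7), 2) = Pow(-42, 2) = 1764)
g = -2587 (g = Add(1764, Mul(-1, 4351)) = Add(1764, -4351) = -2587)
z = -2632
Add(z, Mul(-1, g)) = Add(-2632, Mul(-1, -2587)) = Add(-2632, 2587) = -45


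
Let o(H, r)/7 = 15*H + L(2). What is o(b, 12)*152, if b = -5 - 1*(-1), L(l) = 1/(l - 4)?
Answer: -64372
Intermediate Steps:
L(l) = 1/(-4 + l)
b = -4 (b = -5 + 1 = -4)
o(H, r) = -7/2 + 105*H (o(H, r) = 7*(15*H + 1/(-4 + 2)) = 7*(15*H + 1/(-2)) = 7*(15*H - ½) = 7*(-½ + 15*H) = -7/2 + 105*H)
o(b, 12)*152 = (-7/2 + 105*(-4))*152 = (-7/2 - 420)*152 = -847/2*152 = -64372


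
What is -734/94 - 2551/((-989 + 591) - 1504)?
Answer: -578137/89394 ≈ -6.4673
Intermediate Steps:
-734/94 - 2551/((-989 + 591) - 1504) = -734*1/94 - 2551/(-398 - 1504) = -367/47 - 2551/(-1902) = -367/47 - 2551*(-1/1902) = -367/47 + 2551/1902 = -578137/89394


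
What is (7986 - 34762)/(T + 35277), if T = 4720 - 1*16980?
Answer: -26776/23017 ≈ -1.1633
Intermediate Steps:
T = -12260 (T = 4720 - 16980 = -12260)
(7986 - 34762)/(T + 35277) = (7986 - 34762)/(-12260 + 35277) = -26776/23017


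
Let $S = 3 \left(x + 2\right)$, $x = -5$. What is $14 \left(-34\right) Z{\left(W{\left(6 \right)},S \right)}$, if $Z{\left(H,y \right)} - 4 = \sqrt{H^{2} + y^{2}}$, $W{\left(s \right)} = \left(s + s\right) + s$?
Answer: $-1904 - 4284 \sqrt{5} \approx -11483.0$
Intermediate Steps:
$W{\left(s \right)} = 3 s$ ($W{\left(s \right)} = 2 s + s = 3 s$)
$S = -9$ ($S = 3 \left(-5 + 2\right) = 3 \left(-3\right) = -9$)
$Z{\left(H,y \right)} = 4 + \sqrt{H^{2} + y^{2}}$
$14 \left(-34\right) Z{\left(W{\left(6 \right)},S \right)} = 14 \left(-34\right) \left(4 + \sqrt{\left(3 \cdot 6\right)^{2} + \left(-9\right)^{2}}\right) = - 476 \left(4 + \sqrt{18^{2} + 81}\right) = - 476 \left(4 + \sqrt{324 + 81}\right) = - 476 \left(4 + \sqrt{405}\right) = - 476 \left(4 + 9 \sqrt{5}\right) = -1904 - 4284 \sqrt{5}$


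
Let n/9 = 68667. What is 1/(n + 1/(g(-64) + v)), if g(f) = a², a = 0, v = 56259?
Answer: 56259/34768230778 ≈ 1.6181e-6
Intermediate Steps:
g(f) = 0 (g(f) = 0² = 0)
n = 618003 (n = 9*68667 = 618003)
1/(n + 1/(g(-64) + v)) = 1/(618003 + 1/(0 + 56259)) = 1/(618003 + 1/56259) = 1/(34768230778/56259) = 56259/34768230778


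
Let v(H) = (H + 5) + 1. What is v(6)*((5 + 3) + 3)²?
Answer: 1452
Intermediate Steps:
v(H) = 6 + H (v(H) = (5 + H) + 1 = 6 + H)
v(6)*((5 + 3) + 3)² = (6 + 6)*((5 + 3) + 3)² = 12*(8 + 3)² = 12*11² = 12*121 = 1452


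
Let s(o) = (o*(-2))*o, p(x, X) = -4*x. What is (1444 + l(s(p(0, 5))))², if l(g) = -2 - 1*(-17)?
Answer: 2128681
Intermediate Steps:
s(o) = -2*o² (s(o) = (-2*o)*o = -2*o²)
l(g) = 15 (l(g) = -2 + 17 = 15)
(1444 + l(s(p(0, 5))))² = (1444 + 15)² = 1459² = 2128681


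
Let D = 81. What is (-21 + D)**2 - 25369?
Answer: -21769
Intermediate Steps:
(-21 + D)**2 - 25369 = (-21 + 81)**2 - 25369 = 60**2 - 25369 = 3600 - 25369 = -21769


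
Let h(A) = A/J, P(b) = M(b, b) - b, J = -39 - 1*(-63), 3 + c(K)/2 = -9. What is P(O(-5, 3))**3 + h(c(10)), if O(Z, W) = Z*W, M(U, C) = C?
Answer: -1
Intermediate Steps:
c(K) = -24 (c(K) = -6 + 2*(-9) = -6 - 18 = -24)
O(Z, W) = W*Z
J = 24 (J = -39 + 63 = 24)
P(b) = 0 (P(b) = b - b = 0)
h(A) = A/24
P(O(-5, 3))**3 + h(c(10)) = 0**3 + (1/24)*(-24) = 0 - 1 = -1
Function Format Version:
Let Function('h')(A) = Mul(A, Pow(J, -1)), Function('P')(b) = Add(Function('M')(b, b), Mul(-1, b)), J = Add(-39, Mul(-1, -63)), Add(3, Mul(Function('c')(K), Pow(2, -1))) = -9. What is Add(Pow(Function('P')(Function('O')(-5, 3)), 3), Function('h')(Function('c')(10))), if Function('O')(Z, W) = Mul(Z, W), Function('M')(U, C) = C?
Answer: -1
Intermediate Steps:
Function('c')(K) = -24 (Function('c')(K) = Add(-6, Mul(2, -9)) = Add(-6, -18) = -24)
Function('O')(Z, W) = Mul(W, Z)
J = 24 (J = Add(-39, 63) = 24)
Function('P')(b) = 0 (Function('P')(b) = Add(b, Mul(-1, b)) = 0)
Function('h')(A) = Mul(Rational(1, 24), A) (Function('h')(A) = Mul(A, Pow(24, -1)) = Mul(A, Rational(1, 24)) = Mul(Rational(1, 24), A))
Add(Pow(Function('P')(Function('O')(-5, 3)), 3), Function('h')(Function('c')(10))) = Add(Pow(0, 3), Mul(Rational(1, 24), -24)) = Add(0, -1) = -1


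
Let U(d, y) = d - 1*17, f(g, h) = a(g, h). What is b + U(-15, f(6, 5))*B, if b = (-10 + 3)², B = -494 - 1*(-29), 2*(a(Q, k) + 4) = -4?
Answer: 14929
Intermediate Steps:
a(Q, k) = -6 (a(Q, k) = -4 + (½)*(-4) = -4 - 2 = -6)
f(g, h) = -6
B = -465 (B = -494 + 29 = -465)
U(d, y) = -17 + d (U(d, y) = d - 17 = -17 + d)
b = 49 (b = (-7)² = 49)
b + U(-15, f(6, 5))*B = 49 + (-17 - 15)*(-465) = 49 - 32*(-465) = 49 + 14880 = 14929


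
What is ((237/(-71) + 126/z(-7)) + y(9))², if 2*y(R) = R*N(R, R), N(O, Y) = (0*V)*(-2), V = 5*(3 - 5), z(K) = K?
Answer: 2295225/5041 ≈ 455.31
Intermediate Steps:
V = -10 (V = 5*(-2) = -10)
N(O, Y) = 0 (N(O, Y) = (0*(-10))*(-2) = 0*(-2) = 0)
y(R) = 0 (y(R) = (R*0)/2 = (½)*0 = 0)
((237/(-71) + 126/z(-7)) + y(9))² = ((237/(-71) + 126/(-7)) + 0)² = ((237*(-1/71) + 126*(-⅐)) + 0)² = ((-237/71 - 18) + 0)² = (-1515/71 + 0)² = (-1515/71)² = 2295225/5041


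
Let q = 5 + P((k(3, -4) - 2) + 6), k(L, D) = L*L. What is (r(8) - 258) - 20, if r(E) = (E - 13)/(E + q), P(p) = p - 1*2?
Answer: -6677/24 ≈ -278.21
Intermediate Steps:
k(L, D) = L**2
P(p) = -2 + p (P(p) = p - 2 = -2 + p)
q = 16 (q = 5 + (-2 + ((3**2 - 2) + 6)) = 5 + (-2 + ((9 - 2) + 6)) = 5 + (-2 + (7 + 6)) = 5 + (-2 + 13) = 5 + 11 = 16)
r(E) = (-13 + E)/(16 + E) (r(E) = (E - 13)/(E + 16) = (-13 + E)/(16 + E))
(r(8) - 258) - 20 = ((-13 + 8)/(16 + 8) - 258) - 20 = (-5/24 - 258) - 20 = -6197/24 - 20 = -6677/24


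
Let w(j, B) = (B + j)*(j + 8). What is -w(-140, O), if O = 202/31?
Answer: -546216/31 ≈ -17620.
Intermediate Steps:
O = 202/31 (O = 202*(1/31) = 202/31 ≈ 6.5161)
w(j, B) = (8 + j)*(B + j) (w(j, B) = (B + j)*(8 + j) = (8 + j)*(B + j))
-w(-140, O) = -((-140)**2 + 8*(202/31) + 8*(-140) + (202/31)*(-140)) = -(19600 + 1616/31 - 1120 - 28280/31) = -1*546216/31 = -546216/31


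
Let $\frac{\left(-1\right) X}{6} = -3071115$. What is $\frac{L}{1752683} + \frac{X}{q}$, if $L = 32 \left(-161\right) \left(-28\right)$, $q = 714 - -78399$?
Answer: $\frac{10769186278066}{46220003393} \approx 233.0$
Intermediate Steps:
$X = 18426690$ ($X = \left(-6\right) \left(-3071115\right) = 18426690$)
$q = 79113$ ($q = 714 + 78399 = 79113$)
$L = 144256$ ($L = \left(-5152\right) \left(-28\right) = 144256$)
$\frac{L}{1752683} + \frac{X}{q} = \frac{144256}{1752683} + \frac{18426690}{79113} = 144256 \cdot \frac{1}{1752683} + 18426690 \cdot \frac{1}{79113} = \frac{144256}{1752683} + \frac{6142230}{26371} = \frac{10769186278066}{46220003393}$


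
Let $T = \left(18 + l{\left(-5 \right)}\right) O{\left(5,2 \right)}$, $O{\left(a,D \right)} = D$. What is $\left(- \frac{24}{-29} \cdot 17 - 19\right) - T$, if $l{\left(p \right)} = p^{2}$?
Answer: $- \frac{2637}{29} \approx -90.931$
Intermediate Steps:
$T = 86$ ($T = \left(18 + \left(-5\right)^{2}\right) 2 = \left(18 + 25\right) 2 = 43 \cdot 2 = 86$)
$\left(- \frac{24}{-29} \cdot 17 - 19\right) - T = \left(- \frac{24}{-29} \cdot 17 - 19\right) - 86 = \left(\left(-24\right) \left(- \frac{1}{29}\right) 17 - 19\right) - 86 = \left(\frac{24}{29} \cdot 17 - 19\right) - 86 = \left(\frac{408}{29} - 19\right) - 86 = - \frac{143}{29} - 86 = - \frac{2637}{29}$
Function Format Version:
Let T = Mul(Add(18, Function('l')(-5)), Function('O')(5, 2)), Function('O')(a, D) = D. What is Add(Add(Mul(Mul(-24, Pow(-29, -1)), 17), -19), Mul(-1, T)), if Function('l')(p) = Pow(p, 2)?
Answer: Rational(-2637, 29) ≈ -90.931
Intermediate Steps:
T = 86 (T = Mul(Add(18, Pow(-5, 2)), 2) = Mul(Add(18, 25), 2) = Mul(43, 2) = 86)
Add(Add(Mul(Mul(-24, Pow(-29, -1)), 17), -19), Mul(-1, T)) = Add(Add(Mul(Mul(-24, Pow(-29, -1)), 17), -19), Mul(-1, 86)) = Add(Add(Mul(Mul(-24, Rational(-1, 29)), 17), -19), -86) = Add(Add(Mul(Rational(24, 29), 17), -19), -86) = Add(Add(Rational(408, 29), -19), -86) = Add(Rational(-143, 29), -86) = Rational(-2637, 29)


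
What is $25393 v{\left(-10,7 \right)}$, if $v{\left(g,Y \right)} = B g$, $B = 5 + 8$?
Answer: $-3301090$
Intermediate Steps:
$B = 13$
$v{\left(g,Y \right)} = 13 g$
$25393 v{\left(-10,7 \right)} = 25393 \cdot 13 \left(-10\right) = 25393 \left(-130\right) = -3301090$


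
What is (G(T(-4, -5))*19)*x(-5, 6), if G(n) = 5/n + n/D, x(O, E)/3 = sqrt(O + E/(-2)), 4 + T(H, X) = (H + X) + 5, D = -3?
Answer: 931*I*sqrt(2)/4 ≈ 329.16*I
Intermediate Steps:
T(H, X) = 1 + H + X (T(H, X) = -4 + ((H + X) + 5) = -4 + (5 + H + X) = 1 + H + X)
x(O, E) = 3*sqrt(O - E/2) (x(O, E) = 3*sqrt(O + E/(-2)) = 3*sqrt(O + E*(-1/2)) = 3*sqrt(O - E/2))
G(n) = 5/n - n/3 (G(n) = 5/n + n/(-3) = 5/n + n*(-1/3) = 5/n - n/3)
(G(T(-4, -5))*19)*x(-5, 6) = ((5/(1 - 4 - 5) - (1 - 4 - 5)/3)*19)*(3*sqrt(-2*6 + 4*(-5))/2) = ((5/(-8) - 1/3*(-8))*19)*(3*sqrt(-12 - 20)/2) = ((5*(-1/8) + 8/3)*19)*(3*sqrt(-32)/2) = ((-5/8 + 8/3)*19)*(3*(4*I*sqrt(2))/2) = ((49/24)*19)*(6*I*sqrt(2)) = 931*(6*I*sqrt(2))/24 = 931*I*sqrt(2)/4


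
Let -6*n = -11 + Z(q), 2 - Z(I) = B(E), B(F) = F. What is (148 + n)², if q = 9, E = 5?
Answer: 203401/9 ≈ 22600.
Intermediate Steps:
Z(I) = -3 (Z(I) = 2 - 1*5 = 2 - 5 = -3)
n = 7/3 (n = -(-11 - 3)/6 = -⅙*(-14) = 7/3 ≈ 2.3333)
(148 + n)² = (148 + 7/3)² = (451/3)² = 203401/9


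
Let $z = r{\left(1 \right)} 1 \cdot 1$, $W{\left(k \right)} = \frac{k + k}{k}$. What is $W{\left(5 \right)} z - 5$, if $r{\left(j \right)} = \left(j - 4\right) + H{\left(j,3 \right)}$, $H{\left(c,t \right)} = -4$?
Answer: $-19$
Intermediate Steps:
$r{\left(j \right)} = -8 + j$ ($r{\left(j \right)} = \left(j - 4\right) - 4 = \left(-4 + j\right) - 4 = -8 + j$)
$W{\left(k \right)} = 2$ ($W{\left(k \right)} = \frac{2 k}{k} = 2$)
$z = -7$ ($z = \left(-8 + 1\right) 1 \cdot 1 = \left(-7\right) 1 \cdot 1 = \left(-7\right) 1 = -7$)
$W{\left(5 \right)} z - 5 = 2 \left(-7\right) - 5 = -14 - 5 = -19$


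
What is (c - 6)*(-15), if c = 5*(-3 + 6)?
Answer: -135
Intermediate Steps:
c = 15 (c = 5*3 = 15)
(c - 6)*(-15) = (15 - 6)*(-15) = 9*(-15) = -135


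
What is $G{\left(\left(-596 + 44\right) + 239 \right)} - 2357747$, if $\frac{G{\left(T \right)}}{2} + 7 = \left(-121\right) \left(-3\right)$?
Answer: $-2357035$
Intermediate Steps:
$G{\left(T \right)} = 712$ ($G{\left(T \right)} = -14 + 2 \left(\left(-121\right) \left(-3\right)\right) = -14 + 2 \cdot 363 = -14 + 726 = 712$)
$G{\left(\left(-596 + 44\right) + 239 \right)} - 2357747 = 712 - 2357747 = -2357035$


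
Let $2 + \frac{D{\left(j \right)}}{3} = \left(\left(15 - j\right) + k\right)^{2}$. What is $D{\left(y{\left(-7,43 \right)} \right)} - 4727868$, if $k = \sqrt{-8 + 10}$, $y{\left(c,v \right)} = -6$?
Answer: $-4726545 + 126 \sqrt{2} \approx -4.7264 \cdot 10^{6}$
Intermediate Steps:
$k = \sqrt{2} \approx 1.4142$
$D{\left(j \right)} = -6 + 3 \left(15 + \sqrt{2} - j\right)^{2}$ ($D{\left(j \right)} = -6 + 3 \left(\left(15 - j\right) + \sqrt{2}\right)^{2} = -6 + 3 \left(15 + \sqrt{2} - j\right)^{2}$)
$D{\left(y{\left(-7,43 \right)} \right)} - 4727868 = \left(-6 + 3 \left(15 + \sqrt{2} - -6\right)^{2}\right) - 4727868 = \left(-6 + 3 \left(15 + \sqrt{2} + 6\right)^{2}\right) - 4727868 = \left(-6 + 3 \left(21 + \sqrt{2}\right)^{2}\right) - 4727868 = -4727874 + 3 \left(21 + \sqrt{2}\right)^{2}$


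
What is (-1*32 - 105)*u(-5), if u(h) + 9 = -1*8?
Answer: 2329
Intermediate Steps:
u(h) = -17 (u(h) = -9 - 1*8 = -9 - 8 = -17)
(-1*32 - 105)*u(-5) = (-1*32 - 105)*(-17) = (-32 - 105)*(-17) = -137*(-17) = 2329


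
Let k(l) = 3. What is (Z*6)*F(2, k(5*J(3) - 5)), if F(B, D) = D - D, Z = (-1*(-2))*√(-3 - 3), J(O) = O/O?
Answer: 0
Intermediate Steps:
J(O) = 1
Z = 2*I*√6 (Z = 2*√(-6) = 2*(I*√6) = 2*I*√6 ≈ 4.899*I)
F(B, D) = 0
(Z*6)*F(2, k(5*J(3) - 5)) = ((2*I*√6)*6)*0 = (12*I*√6)*0 = 0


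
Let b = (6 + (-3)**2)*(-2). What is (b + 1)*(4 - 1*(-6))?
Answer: -290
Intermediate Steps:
b = -30 (b = (6 + 9)*(-2) = 15*(-2) = -30)
(b + 1)*(4 - 1*(-6)) = (-30 + 1)*(4 - 1*(-6)) = -29*(4 + 6) = -29*10 = -290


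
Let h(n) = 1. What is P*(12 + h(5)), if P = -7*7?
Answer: -637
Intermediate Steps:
P = -49
P*(12 + h(5)) = -49*(12 + 1) = -49*13 = -637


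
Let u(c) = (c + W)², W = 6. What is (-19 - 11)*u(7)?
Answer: -5070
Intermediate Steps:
u(c) = (6 + c)² (u(c) = (c + 6)² = (6 + c)²)
(-19 - 11)*u(7) = (-19 - 11)*(6 + 7)² = -30*13² = -30*169 = -5070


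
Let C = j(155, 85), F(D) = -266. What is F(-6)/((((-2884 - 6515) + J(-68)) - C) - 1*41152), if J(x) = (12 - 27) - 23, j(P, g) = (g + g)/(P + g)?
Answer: 6384/1214153 ≈ 0.0052580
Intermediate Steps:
j(P, g) = 2*g/(P + g) (j(P, g) = (2*g)/(P + g) = 2*g/(P + g))
J(x) = -38 (J(x) = -15 - 23 = -38)
C = 17/24 (C = 2*85/(155 + 85) = 2*85/240 = 2*85*(1/240) = 17/24 ≈ 0.70833)
F(-6)/((((-2884 - 6515) + J(-68)) - C) - 1*41152) = -266/((((-2884 - 6515) - 38) - 1*17/24) - 1*41152) = -266/(((-9399 - 38) - 17/24) - 41152) = -266/((-9437 - 17/24) - 41152) = -266/(-226505/24 - 41152) = -266/(-1214153/24) = -266*(-24/1214153) = 6384/1214153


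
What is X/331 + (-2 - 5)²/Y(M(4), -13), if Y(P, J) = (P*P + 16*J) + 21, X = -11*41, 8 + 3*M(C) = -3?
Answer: -850433/517022 ≈ -1.6449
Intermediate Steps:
M(C) = -11/3 (M(C) = -8/3 + (⅓)*(-3) = -8/3 - 1 = -11/3)
X = -451
Y(P, J) = 21 + P² + 16*J (Y(P, J) = (P² + 16*J) + 21 = 21 + P² + 16*J)
X/331 + (-2 - 5)²/Y(M(4), -13) = -451/331 + (-2 - 5)²/(21 + (-11/3)² + 16*(-13)) = -451*1/331 + (-7)²/(21 + 121/9 - 208) = -451/331 + 49/(-1562/9) = -451/331 + 49*(-9/1562) = -451/331 - 441/1562 = -850433/517022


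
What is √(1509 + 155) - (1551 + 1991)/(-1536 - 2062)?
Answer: 253/257 + 8*√26 ≈ 41.777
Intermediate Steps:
√(1509 + 155) - (1551 + 1991)/(-1536 - 2062) = √1664 - 3542/(-3598) = 8*√26 - 3542*(-1)/3598 = 8*√26 - 1*(-253/257) = 8*√26 + 253/257 = 253/257 + 8*√26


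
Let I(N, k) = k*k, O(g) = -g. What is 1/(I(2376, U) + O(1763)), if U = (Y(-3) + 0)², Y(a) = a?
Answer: -1/1682 ≈ -0.00059453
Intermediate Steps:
U = 9 (U = (-3 + 0)² = (-3)² = 9)
I(N, k) = k²
1/(I(2376, U) + O(1763)) = 1/(9² - 1*1763) = 1/(81 - 1763) = 1/(-1682) = -1/1682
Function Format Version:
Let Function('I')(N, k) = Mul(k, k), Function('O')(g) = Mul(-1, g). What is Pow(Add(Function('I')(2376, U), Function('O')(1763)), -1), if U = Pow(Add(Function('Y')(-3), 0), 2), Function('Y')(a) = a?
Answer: Rational(-1, 1682) ≈ -0.00059453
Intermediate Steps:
U = 9 (U = Pow(Add(-3, 0), 2) = Pow(-3, 2) = 9)
Function('I')(N, k) = Pow(k, 2)
Pow(Add(Function('I')(2376, U), Function('O')(1763)), -1) = Pow(Add(Pow(9, 2), Mul(-1, 1763)), -1) = Pow(Add(81, -1763), -1) = Pow(-1682, -1) = Rational(-1, 1682)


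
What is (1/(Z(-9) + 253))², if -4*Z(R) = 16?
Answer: 1/62001 ≈ 1.6129e-5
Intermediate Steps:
Z(R) = -4 (Z(R) = -¼*16 = -4)
(1/(Z(-9) + 253))² = (1/(-4 + 253))² = (1/249)² = 1/62001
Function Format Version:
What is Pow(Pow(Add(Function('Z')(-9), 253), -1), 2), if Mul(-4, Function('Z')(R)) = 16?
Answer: Rational(1, 62001) ≈ 1.6129e-5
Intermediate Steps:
Function('Z')(R) = -4 (Function('Z')(R) = Mul(Rational(-1, 4), 16) = -4)
Pow(Pow(Add(Function('Z')(-9), 253), -1), 2) = Pow(Pow(Add(-4, 253), -1), 2) = Pow(Pow(249, -1), 2) = Pow(Rational(1, 249), 2) = Rational(1, 62001)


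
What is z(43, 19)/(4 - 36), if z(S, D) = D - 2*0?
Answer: -19/32 ≈ -0.59375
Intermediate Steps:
z(S, D) = D (z(S, D) = D + 0 = D)
z(43, 19)/(4 - 36) = 19/(4 - 36) = 19/(-32) = -1/32*19 = -19/32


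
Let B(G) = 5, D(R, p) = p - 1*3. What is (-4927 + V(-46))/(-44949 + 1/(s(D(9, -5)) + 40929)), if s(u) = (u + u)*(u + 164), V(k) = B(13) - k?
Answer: 46849827/431881229 ≈ 0.10848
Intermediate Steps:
D(R, p) = -3 + p (D(R, p) = p - 3 = -3 + p)
V(k) = 5 - k
s(u) = 2*u*(164 + u) (s(u) = (2*u)*(164 + u) = 2*u*(164 + u))
(-4927 + V(-46))/(-44949 + 1/(s(D(9, -5)) + 40929)) = (-4927 + (5 - 1*(-46)))/(-44949 + 1/(2*(-3 - 5)*(164 + (-3 - 5)) + 40929)) = (-4927 + (5 + 46))/(-44949 + 1/(2*(-8)*(164 - 8) + 40929)) = (-4927 + 51)/(-44949 + 1/(2*(-8)*156 + 40929)) = -4876/(-44949 + 1/(-2496 + 40929)) = -4876/(-44949 + 1/38433) = -4876/(-1727524916/38433) = -4876*(-38433/1727524916) = 46849827/431881229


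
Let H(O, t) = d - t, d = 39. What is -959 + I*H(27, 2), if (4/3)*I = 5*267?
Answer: 144349/4 ≈ 36087.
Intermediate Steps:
I = 4005/4 (I = 3*(5*267)/4 = (¾)*1335 = 4005/4 ≈ 1001.3)
H(O, t) = 39 - t
-959 + I*H(27, 2) = -959 + 4005*(39 - 1*2)/4 = -959 + 4005*(39 - 2)/4 = -959 + (4005/4)*37 = -959 + 148185/4 = 144349/4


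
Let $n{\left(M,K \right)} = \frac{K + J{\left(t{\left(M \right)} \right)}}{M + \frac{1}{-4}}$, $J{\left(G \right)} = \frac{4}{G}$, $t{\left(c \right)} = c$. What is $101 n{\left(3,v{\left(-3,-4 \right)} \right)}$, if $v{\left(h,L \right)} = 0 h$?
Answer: $\frac{1616}{33} \approx 48.97$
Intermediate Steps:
$v{\left(h,L \right)} = 0$
$n{\left(M,K \right)} = \frac{K + \frac{4}{M}}{- \frac{1}{4} + M}$ ($n{\left(M,K \right)} = \frac{K + \frac{4}{M}}{M + \frac{1}{-4}} = \frac{K + \frac{4}{M}}{M - \frac{1}{4}} = \frac{K + \frac{4}{M}}{- \frac{1}{4} + M}$)
$101 n{\left(3,v{\left(-3,-4 \right)} \right)} = 101 \frac{4 \left(4 + 0 \cdot 3\right)}{3 \left(-1 + 4 \cdot 3\right)} = 101 \cdot 4 \cdot \frac{1}{3} \frac{1}{-1 + 12} \left(4 + 0\right) = 101 \cdot 4 \cdot \frac{1}{3} \cdot \frac{1}{11} \cdot 4 = 101 \cdot \frac{16}{33} = \frac{1616}{33}$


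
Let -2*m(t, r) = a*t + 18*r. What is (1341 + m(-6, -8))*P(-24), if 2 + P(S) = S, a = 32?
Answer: -39234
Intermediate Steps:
P(S) = -2 + S
m(t, r) = -16*t - 9*r (m(t, r) = -(32*t + 18*r)/2 = -(18*r + 32*t)/2 = -16*t - 9*r)
(1341 + m(-6, -8))*P(-24) = (1341 + (-16*(-6) - 9*(-8)))*(-2 - 24) = (1341 + (96 + 72))*(-26) = (1341 + 168)*(-26) = 1509*(-26) = -39234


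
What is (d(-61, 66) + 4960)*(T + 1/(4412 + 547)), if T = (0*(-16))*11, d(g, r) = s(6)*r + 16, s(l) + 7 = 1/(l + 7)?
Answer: 3092/3393 ≈ 0.91129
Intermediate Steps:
s(l) = -7 + 1/(7 + l) (s(l) = -7 + 1/(l + 7) = -7 + 1/(7 + l))
d(g, r) = 16 - 90*r/13 (d(g, r) = ((-48 - 7*6)/(7 + 6))*r + 16 = ((-48 - 42)/13)*r + 16 = ((1/13)*(-90))*r + 16 = -90*r/13 + 16 = 16 - 90*r/13)
T = 0 (T = 0*11 = 0)
(d(-61, 66) + 4960)*(T + 1/(4412 + 547)) = ((16 - 90/13*66) + 4960)*(0 + 1/(4412 + 547)) = ((16 - 5940/13) + 4960)*(0 + 1/4959) = (-5732/13 + 4960)*(0 + 1/4959) = (58748/13)*(1/4959) = 3092/3393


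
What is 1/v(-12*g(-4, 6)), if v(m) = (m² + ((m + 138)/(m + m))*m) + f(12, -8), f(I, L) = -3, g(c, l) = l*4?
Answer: 1/82866 ≈ 1.2068e-5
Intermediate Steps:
g(c, l) = 4*l
v(m) = 66 + m² + m/2 (v(m) = (m² + ((m + 138)/(m + m))*m) - 3 = (m² + ((138 + m)/((2*m)))*m) - 3 = (m² + ((138 + m)*(1/(2*m)))*m) - 3 = (m² + ((138 + m)/(2*m))*m) - 3 = (m² + (69 + m/2)) - 3 = (69 + m² + m/2) - 3 = 66 + m² + m/2)
1/v(-12*g(-4, 6)) = 1/(66 + (-48*6)² + (-48*6)/2) = 1/(66 + (-12*24)² + (-12*24)/2) = 1/(66 + (-288)² + (½)*(-288)) = 1/(66 + 82944 - 144) = 1/82866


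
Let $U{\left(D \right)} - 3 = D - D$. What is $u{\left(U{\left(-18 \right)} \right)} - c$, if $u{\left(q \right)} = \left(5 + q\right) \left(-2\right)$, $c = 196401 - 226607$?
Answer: $30190$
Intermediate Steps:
$U{\left(D \right)} = 3$ ($U{\left(D \right)} = 3 + \left(D - D\right) = 3 + 0 = 3$)
$c = -30206$
$u{\left(q \right)} = -10 - 2 q$
$u{\left(U{\left(-18 \right)} \right)} - c = \left(-10 - 6\right) - -30206 = \left(-10 - 6\right) + 30206 = -16 + 30206 = 30190$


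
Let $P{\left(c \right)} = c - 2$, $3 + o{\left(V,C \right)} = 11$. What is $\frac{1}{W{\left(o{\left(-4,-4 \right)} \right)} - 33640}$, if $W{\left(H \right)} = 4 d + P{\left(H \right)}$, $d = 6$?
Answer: $- \frac{1}{33610} \approx -2.9753 \cdot 10^{-5}$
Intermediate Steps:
$o{\left(V,C \right)} = 8$ ($o{\left(V,C \right)} = -3 + 11 = 8$)
$P{\left(c \right)} = -2 + c$
$W{\left(H \right)} = 22 + H$ ($W{\left(H \right)} = 4 \cdot 6 + \left(-2 + H\right) = 24 + \left(-2 + H\right) = 22 + H$)
$\frac{1}{W{\left(o{\left(-4,-4 \right)} \right)} - 33640} = \frac{1}{\left(22 + 8\right) - 33640} = \frac{1}{30 + \left(-36500 + 2860\right)} = \frac{1}{30 - 33640} = \frac{1}{-33610} = - \frac{1}{33610}$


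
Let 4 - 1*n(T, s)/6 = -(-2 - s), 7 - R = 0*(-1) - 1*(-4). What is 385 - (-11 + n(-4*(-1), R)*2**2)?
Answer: 420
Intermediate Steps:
R = 3 (R = 7 - (0*(-1) - 1*(-4)) = 7 - (0 + 4) = 7 - 1*4 = 7 - 4 = 3)
n(T, s) = 12 - 6*s (n(T, s) = 24 - (-6)*(-2 - s) = 24 - 6*(2 + s) = 24 + (-12 - 6*s) = 12 - 6*s)
385 - (-11 + n(-4*(-1), R)*2**2) = 385 - (-11 + (12 - 6*3)*2**2) = 385 - (-11 + (12 - 18)*4) = 385 - (-11 - 6*4) = 385 - (-11 - 24) = 385 - 1*(-35) = 385 + 35 = 420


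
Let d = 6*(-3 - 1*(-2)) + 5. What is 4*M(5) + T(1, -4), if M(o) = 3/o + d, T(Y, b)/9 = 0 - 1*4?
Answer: -188/5 ≈ -37.600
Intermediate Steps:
T(Y, b) = -36 (T(Y, b) = 9*(0 - 1*4) = 9*(0 - 4) = 9*(-4) = -36)
d = -1 (d = 6*(-3 + 2) + 5 = 6*(-1) + 5 = -6 + 5 = -1)
M(o) = -1 + 3/o (M(o) = 3/o - 1 = -1 + 3/o)
4*M(5) + T(1, -4) = 4*((3 - 1*5)/5) - 36 = 4*((3 - 5)/5) - 36 = 4*((⅕)*(-2)) - 36 = 4*(-⅖) - 36 = -8/5 - 36 = -188/5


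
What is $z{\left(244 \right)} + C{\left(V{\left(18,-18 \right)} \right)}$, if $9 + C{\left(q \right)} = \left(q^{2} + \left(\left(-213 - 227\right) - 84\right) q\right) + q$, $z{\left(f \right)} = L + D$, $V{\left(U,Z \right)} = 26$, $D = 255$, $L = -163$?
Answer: $-12839$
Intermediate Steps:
$z{\left(f \right)} = 92$ ($z{\left(f \right)} = -163 + 255 = 92$)
$C{\left(q \right)} = -9 + q^{2} - 523 q$ ($C{\left(q \right)} = -9 + \left(\left(q^{2} + \left(\left(-213 - 227\right) - 84\right) q\right) + q\right) = -9 + \left(\left(q^{2} + \left(-440 - 84\right) q\right) + q\right) = -9 + \left(\left(q^{2} - 524 q\right) + q\right) = -9 + \left(q^{2} - 523 q\right) = -9 + q^{2} - 523 q$)
$z{\left(244 \right)} + C{\left(V{\left(18,-18 \right)} \right)} = 92 - \left(13607 - 676\right) = 92 - 12931 = -12839$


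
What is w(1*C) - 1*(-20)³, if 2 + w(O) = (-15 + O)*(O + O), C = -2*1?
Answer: 8066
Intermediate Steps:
C = -2
w(O) = -2 + 2*O*(-15 + O) (w(O) = -2 + (-15 + O)*(O + O) = -2 + (-15 + O)*(2*O) = -2 + 2*O*(-15 + O))
w(1*C) - 1*(-20)³ = (-2 - 30*(-2) + 2*(1*(-2))²) - 1*(-20)³ = (-2 - 30*(-2) + 2*(-2)²) - 1*(-8000) = (-2 + 60 + 2*4) + 8000 = (-2 + 60 + 8) + 8000 = 66 + 8000 = 8066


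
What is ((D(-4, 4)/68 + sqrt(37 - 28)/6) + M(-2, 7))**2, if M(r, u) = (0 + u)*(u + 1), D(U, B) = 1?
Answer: 14768649/4624 ≈ 3193.9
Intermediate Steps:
M(r, u) = u*(1 + u)
((D(-4, 4)/68 + sqrt(37 - 28)/6) + M(-2, 7))**2 = ((1/68 + sqrt(37 - 28)/6) + 7*(1 + 7))**2 = ((1*(1/68) + sqrt(9)*(1/6)) + 7*8)**2 = ((1/68 + 3*(1/6)) + 56)**2 = ((1/68 + 1/2) + 56)**2 = (35/68 + 56)**2 = (3843/68)**2 = 14768649/4624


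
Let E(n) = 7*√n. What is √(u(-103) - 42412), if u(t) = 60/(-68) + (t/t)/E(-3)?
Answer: √(-5405479443 - 6069*I*√3)/357 ≈ 0.00020025 - 205.94*I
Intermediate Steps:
u(t) = -15/17 - I*√3/21 (u(t) = 60/(-68) + (t/t)/((7*√(-3))) = 60*(-1/68) + 1/(7*(I*√3)) = -15/17 + 1/(7*I*√3) = -15/17 + 1*(-I*√3/21) = -15/17 - I*√3/21)
√(u(-103) - 42412) = √((-15/17 - I*√3/21) - 42412) = √(-721019/17 - I*√3/21)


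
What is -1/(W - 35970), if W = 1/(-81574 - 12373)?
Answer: 93947/3379273591 ≈ 2.7801e-5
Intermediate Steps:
W = -1/93947 (W = 1/(-93947) = -1/93947 ≈ -1.0644e-5)
-1/(W - 35970) = -1/(-1/93947 - 35970) = -1/(-3379273591/93947) = -1*(-93947/3379273591) = 93947/3379273591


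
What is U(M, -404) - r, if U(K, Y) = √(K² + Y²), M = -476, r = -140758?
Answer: 140758 + 4*√24362 ≈ 1.4138e+5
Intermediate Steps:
U(M, -404) - r = √((-476)² + (-404)²) - 1*(-140758) = √(226576 + 163216) + 140758 = √389792 + 140758 = 4*√24362 + 140758 = 140758 + 4*√24362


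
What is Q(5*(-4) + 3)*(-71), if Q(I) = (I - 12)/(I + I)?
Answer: -2059/34 ≈ -60.559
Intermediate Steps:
Q(I) = (-12 + I)/(2*I) (Q(I) = (-12 + I)/((2*I)) = (-12 + I)*(1/(2*I)) = (-12 + I)/(2*I))
Q(5*(-4) + 3)*(-71) = ((-12 + (5*(-4) + 3))/(2*(5*(-4) + 3)))*(-71) = ((-12 + (-20 + 3))/(2*(-20 + 3)))*(-71) = ((½)*(-12 - 17)/(-17))*(-71) = ((½)*(-1/17)*(-29))*(-71) = (29/34)*(-71) = -2059/34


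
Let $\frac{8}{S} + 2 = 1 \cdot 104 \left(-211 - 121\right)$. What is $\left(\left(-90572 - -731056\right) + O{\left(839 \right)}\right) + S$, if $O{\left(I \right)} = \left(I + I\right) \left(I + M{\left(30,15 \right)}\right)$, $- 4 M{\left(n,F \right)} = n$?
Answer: $\frac{35147068361}{17265} \approx 2.0357 \cdot 10^{6}$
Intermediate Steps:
$M{\left(n,F \right)} = - \frac{n}{4}$
$O{\left(I \right)} = 2 I \left(- \frac{15}{2} + I\right)$ ($O{\left(I \right)} = \left(I + I\right) \left(I - \frac{15}{2}\right) = 2 I \left(I - \frac{15}{2}\right) = 2 I \left(- \frac{15}{2} + I\right)$)
$S = - \frac{4}{17265}$ ($S = \frac{8}{-2 + 1 \cdot 104 \left(-211 - 121\right)} = \frac{8}{-2 + 104 \left(-332\right)} = \frac{8}{-2 - 34528} = \frac{8}{-34530} = 8 \left(- \frac{1}{34530}\right) = - \frac{4}{17265} \approx -0.00023168$)
$\left(\left(-90572 - -731056\right) + O{\left(839 \right)}\right) + S = \left(\left(-90572 - -731056\right) + 839 \left(-15 + 2 \cdot 839\right)\right) - \frac{4}{17265} = \left(\left(-90572 + 731056\right) + 839 \left(-15 + 1678\right)\right) - \frac{4}{17265} = \left(640484 + 839 \cdot 1663\right) - \frac{4}{17265} = \left(640484 + 1395257\right) - \frac{4}{17265} = 2035741 - \frac{4}{17265} = \frac{35147068361}{17265}$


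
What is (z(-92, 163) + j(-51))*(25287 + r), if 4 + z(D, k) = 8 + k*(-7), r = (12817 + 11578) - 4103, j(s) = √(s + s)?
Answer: -51823323 + 45579*I*√102 ≈ -5.1823e+7 + 4.6033e+5*I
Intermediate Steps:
j(s) = √2*√s (j(s) = √(2*s) = √2*√s)
r = 20292 (r = 24395 - 4103 = 20292)
z(D, k) = 4 - 7*k (z(D, k) = -4 + (8 + k*(-7)) = -4 + (8 - 7*k) = 4 - 7*k)
(z(-92, 163) + j(-51))*(25287 + r) = ((4 - 7*163) + √2*√(-51))*(25287 + 20292) = ((4 - 1141) + √2*(I*√51))*45579 = (-1137 + I*√102)*45579 = -51823323 + 45579*I*√102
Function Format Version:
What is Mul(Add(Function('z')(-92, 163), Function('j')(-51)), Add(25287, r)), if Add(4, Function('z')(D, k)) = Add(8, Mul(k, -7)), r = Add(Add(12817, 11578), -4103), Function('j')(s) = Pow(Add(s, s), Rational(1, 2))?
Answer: Add(-51823323, Mul(45579, I, Pow(102, Rational(1, 2)))) ≈ Add(-5.1823e+7, Mul(4.6033e+5, I))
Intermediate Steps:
Function('j')(s) = Mul(Pow(2, Rational(1, 2)), Pow(s, Rational(1, 2))) (Function('j')(s) = Pow(Mul(2, s), Rational(1, 2)) = Mul(Pow(2, Rational(1, 2)), Pow(s, Rational(1, 2))))
r = 20292 (r = Add(24395, -4103) = 20292)
Function('z')(D, k) = Add(4, Mul(-7, k)) (Function('z')(D, k) = Add(-4, Add(8, Mul(k, -7))) = Add(-4, Add(8, Mul(-7, k))) = Add(4, Mul(-7, k)))
Mul(Add(Function('z')(-92, 163), Function('j')(-51)), Add(25287, r)) = Mul(Add(Add(4, Mul(-7, 163)), Mul(Pow(2, Rational(1, 2)), Pow(-51, Rational(1, 2)))), Add(25287, 20292)) = Mul(Add(Add(4, -1141), Mul(Pow(2, Rational(1, 2)), Mul(I, Pow(51, Rational(1, 2))))), 45579) = Mul(Add(-1137, Mul(I, Pow(102, Rational(1, 2)))), 45579) = Add(-51823323, Mul(45579, I, Pow(102, Rational(1, 2))))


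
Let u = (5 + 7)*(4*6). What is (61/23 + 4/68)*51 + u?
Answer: 9804/23 ≈ 426.26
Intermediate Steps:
u = 288 (u = 12*24 = 288)
(61/23 + 4/68)*51 + u = (61/23 + 4/68)*51 + 288 = (61*(1/23) + 4*(1/68))*51 + 288 = (61/23 + 1/17)*51 + 288 = (1060/391)*51 + 288 = 3180/23 + 288 = 9804/23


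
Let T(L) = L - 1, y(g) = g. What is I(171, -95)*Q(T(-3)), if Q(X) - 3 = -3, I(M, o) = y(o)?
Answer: 0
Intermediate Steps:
I(M, o) = o
T(L) = -1 + L
Q(X) = 0 (Q(X) = 3 - 3 = 0)
I(171, -95)*Q(T(-3)) = -95*0 = 0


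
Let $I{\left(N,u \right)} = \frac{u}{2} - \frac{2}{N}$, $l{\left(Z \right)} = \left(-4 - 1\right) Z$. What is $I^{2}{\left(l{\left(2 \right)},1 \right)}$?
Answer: $\frac{49}{100} \approx 0.49$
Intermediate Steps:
$l{\left(Z \right)} = - 5 Z$
$I{\left(N,u \right)} = \frac{u}{2} - \frac{2}{N}$ ($I{\left(N,u \right)} = u \frac{1}{2} - \frac{2}{N} = \frac{u}{2} - \frac{2}{N}$)
$I^{2}{\left(l{\left(2 \right)},1 \right)} = \left(\frac{1}{2} \cdot 1 - \frac{2}{\left(-5\right) 2}\right)^{2} = \left(\frac{1}{2} - \frac{2}{-10}\right)^{2} = \left(\frac{1}{2} - - \frac{1}{5}\right)^{2} = \left(\frac{1}{2} + \frac{1}{5}\right)^{2} = \left(\frac{7}{10}\right)^{2} = \frac{49}{100}$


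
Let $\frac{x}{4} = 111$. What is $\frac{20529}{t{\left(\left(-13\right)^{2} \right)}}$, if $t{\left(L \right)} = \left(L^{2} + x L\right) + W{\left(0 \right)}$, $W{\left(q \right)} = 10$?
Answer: $\frac{20529}{103607} \approx 0.19814$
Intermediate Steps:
$x = 444$ ($x = 4 \cdot 111 = 444$)
$t{\left(L \right)} = 10 + L^{2} + 444 L$ ($t{\left(L \right)} = \left(L^{2} + 444 L\right) + 10 = 10 + L^{2} + 444 L$)
$\frac{20529}{t{\left(\left(-13\right)^{2} \right)}} = \frac{20529}{10 + \left(\left(-13\right)^{2}\right)^{2} + 444 \left(-13\right)^{2}} = \frac{20529}{10 + 169^{2} + 444 \cdot 169} = \frac{20529}{10 + 28561 + 75036} = \frac{20529}{103607}$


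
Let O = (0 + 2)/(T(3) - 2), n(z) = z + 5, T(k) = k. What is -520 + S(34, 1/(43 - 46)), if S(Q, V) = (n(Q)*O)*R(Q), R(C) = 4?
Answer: -208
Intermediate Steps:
n(z) = 5 + z
O = 2 (O = (0 + 2)/(3 - 2) = 2/1 = 2*1 = 2)
S(Q, V) = 40 + 8*Q (S(Q, V) = ((5 + Q)*2)*4 = (10 + 2*Q)*4 = 40 + 8*Q)
-520 + S(34, 1/(43 - 46)) = -520 + (40 + 8*34) = -520 + (40 + 272) = -520 + 312 = -208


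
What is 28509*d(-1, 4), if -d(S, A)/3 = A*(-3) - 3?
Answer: 1282905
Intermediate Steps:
d(S, A) = 9 + 9*A (d(S, A) = -3*(A*(-3) - 3) = -3*(-3*A - 3) = -3*(-3 - 3*A) = 9 + 9*A)
28509*d(-1, 4) = 28509*(9 + 9*4) = 28509*(9 + 36) = 28509*45 = 1282905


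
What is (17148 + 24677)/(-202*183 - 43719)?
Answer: -8365/16137 ≈ -0.51837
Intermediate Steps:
(17148 + 24677)/(-202*183 - 43719) = 41825/(-36966 - 43719) = 41825/(-80685) = 41825*(-1/80685) = -8365/16137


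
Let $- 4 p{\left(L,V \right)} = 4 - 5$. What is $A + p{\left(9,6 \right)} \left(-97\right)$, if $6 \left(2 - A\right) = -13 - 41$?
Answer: $- \frac{53}{4} \approx -13.25$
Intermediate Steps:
$p{\left(L,V \right)} = \frac{1}{4}$ ($p{\left(L,V \right)} = - \frac{4 - 5}{4} = \left(- \frac{1}{4}\right) \left(-1\right) = \frac{1}{4}$)
$A = 11$ ($A = 2 - \frac{-13 - 41}{6} = 2 - -9 = 2 + 9 = 11$)
$A + p{\left(9,6 \right)} \left(-97\right) = 11 + \frac{1}{4} \left(-97\right) = 11 - \frac{97}{4} = - \frac{53}{4}$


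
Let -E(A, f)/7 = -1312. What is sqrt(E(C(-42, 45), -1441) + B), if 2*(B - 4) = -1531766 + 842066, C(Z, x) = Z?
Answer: I*sqrt(335662) ≈ 579.36*I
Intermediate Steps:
B = -344846 (B = 4 + (-1531766 + 842066)/2 = 4 + (1/2)*(-689700) = 4 - 344850 = -344846)
E(A, f) = 9184 (E(A, f) = -7*(-1312) = 9184)
sqrt(E(C(-42, 45), -1441) + B) = sqrt(9184 - 344846) = sqrt(-335662) = I*sqrt(335662)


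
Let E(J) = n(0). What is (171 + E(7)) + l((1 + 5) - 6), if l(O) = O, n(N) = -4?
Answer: 167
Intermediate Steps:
E(J) = -4
(171 + E(7)) + l((1 + 5) - 6) = (171 - 4) + ((1 + 5) - 6) = 167 + (6 - 6) = 167 + 0 = 167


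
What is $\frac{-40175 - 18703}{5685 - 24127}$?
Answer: $\frac{29439}{9221} \approx 3.1926$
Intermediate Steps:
$\frac{-40175 - 18703}{5685 - 24127} = - \frac{58878}{5685 - 24127} = - \frac{58878}{-18442} = \left(-58878\right) \left(- \frac{1}{18442}\right) = \frac{29439}{9221}$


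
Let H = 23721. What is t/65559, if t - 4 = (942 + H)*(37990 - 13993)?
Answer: 591838015/65559 ≈ 9027.6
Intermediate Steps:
t = 591838015 (t = 4 + (942 + 23721)*(37990 - 13993) = 4 + 24663*23997 = 4 + 591838011 = 591838015)
t/65559 = 591838015/65559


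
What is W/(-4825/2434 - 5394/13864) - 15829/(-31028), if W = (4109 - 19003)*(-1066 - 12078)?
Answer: -51243857201352322881/620736828572 ≈ -8.2553e+7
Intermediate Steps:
W = 195766736 (W = -14894*(-13144) = 195766736)
W/(-4825/2434 - 5394/13864) - 15829/(-31028) = 195766736/(-4825/2434 - 5394/13864) - 15829/(-31028) = 195766736/(-4825*1/2434 - 5394*1/13864) - 15829*(-1/31028) = 195766736/(-4825/2434 - 2697/6932) + 15829/31028 = 195766736/(-20005699/8436244) + 15829/31028 = 195766736*(-8436244/20005699) + 15829/31028 = -1651535951979584/20005699 + 15829/31028 = -51243857201352322881/620736828572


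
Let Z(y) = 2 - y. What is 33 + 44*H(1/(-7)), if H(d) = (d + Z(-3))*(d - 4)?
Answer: -41767/49 ≈ -852.39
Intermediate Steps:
H(d) = (-4 + d)*(5 + d) (H(d) = (d + (2 - 1*(-3)))*(d - 4) = (d + (2 + 3))*(-4 + d) = (d + 5)*(-4 + d) = (5 + d)*(-4 + d) = (-4 + d)*(5 + d))
33 + 44*H(1/(-7)) = 33 + 44*(-20 + 1/(-7) + (1/(-7))²) = 33 + 44*(-20 - ⅐ + (-⅐)²) = 33 + 44*(-20 - ⅐ + 1/49) = 33 + 44*(-986/49) = 33 - 43384/49 = -41767/49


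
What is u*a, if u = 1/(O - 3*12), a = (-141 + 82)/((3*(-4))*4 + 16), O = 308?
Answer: 59/8704 ≈ 0.0067785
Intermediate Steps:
a = 59/32 (a = -59/(-12*4 + 16) = -59/(-48 + 16) = -59/(-32) = -59*(-1/32) = 59/32 ≈ 1.8438)
u = 1/272 (u = 1/(308 - 3*12) = 1/(308 - 36) = 1/272 ≈ 0.0036765)
u*a = (1/272)*(59/32) = 59/8704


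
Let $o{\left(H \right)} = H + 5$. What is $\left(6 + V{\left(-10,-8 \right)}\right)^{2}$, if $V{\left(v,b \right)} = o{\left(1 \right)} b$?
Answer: $1764$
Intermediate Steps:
$o{\left(H \right)} = 5 + H$
$V{\left(v,b \right)} = 6 b$ ($V{\left(v,b \right)} = \left(5 + 1\right) b = 6 b$)
$\left(6 + V{\left(-10,-8 \right)}\right)^{2} = \left(6 + 6 \left(-8\right)\right)^{2} = \left(6 - 48\right)^{2} = \left(-42\right)^{2} = 1764$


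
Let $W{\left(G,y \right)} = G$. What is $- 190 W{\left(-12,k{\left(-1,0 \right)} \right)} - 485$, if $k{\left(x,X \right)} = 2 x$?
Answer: $1795$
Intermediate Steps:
$- 190 W{\left(-12,k{\left(-1,0 \right)} \right)} - 485 = \left(-190\right) \left(-12\right) - 485 = 2280 - 485 = 1795$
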